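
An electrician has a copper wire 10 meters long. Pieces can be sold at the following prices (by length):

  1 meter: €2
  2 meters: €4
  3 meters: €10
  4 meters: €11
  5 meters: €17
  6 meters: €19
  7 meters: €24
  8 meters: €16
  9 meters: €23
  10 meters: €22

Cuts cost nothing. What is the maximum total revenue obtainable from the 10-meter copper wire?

34

Build R[k] bottom-up: R[k] = max over allowed piece i of (p[i] + R[k−i]).
R[1] = 2
R[2] = 4  (first piece 1, then R[1]=2)
R[3] = 10
R[4] = 12  (first piece 1, then R[3]=10)
R[5] = 17
R[6] = 20  (first piece 3, then R[3]=10)
R[7] = 24
R[8] = 27  (first piece 3, then R[5]=17)
R[9] = 30  (first piece 3, then R[6]=20)
R[10] = 34  (first piece 3, then R[7]=24)
One optimal cutting: 7 + 3 → €24 + €10 = €34.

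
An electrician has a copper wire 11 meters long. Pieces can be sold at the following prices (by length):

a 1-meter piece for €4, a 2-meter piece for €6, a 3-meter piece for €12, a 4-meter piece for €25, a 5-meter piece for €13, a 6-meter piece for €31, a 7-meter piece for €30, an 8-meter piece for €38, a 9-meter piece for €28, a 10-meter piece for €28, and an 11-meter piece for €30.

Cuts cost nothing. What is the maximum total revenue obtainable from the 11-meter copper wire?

Consider every possible first cut. best[k] is the best of p[i]+best[k−i] over all sellable i≤k.
best[1] = 4
best[2] = max(4+4, 6+0) = 8
best[3] = max(4+8, 6+4, 12+0) = 12
best[4] = max(4+12, 6+8, 12+4, 25+0) = 25
best[5] = max(4+25, 6+12, 12+8, 25+4, 13+0) = 29
best[6] = max(4+29, 6+25, 12+12, 25+8, 13+4, 31+0) = 33
best[7] = max(4+33, 6+29, 12+25, …, 31+4, 30+0) = 37
best[8] = max(4+37, 6+33, 12+29, …, 30+4, 38+0) = 50
best[9] = max(4+50, 6+37, 12+33, …, 38+4, 28+0) = 54
best[10] = max(4+54, 6+50, 12+37, …, 28+4, 28+0) = 58
best[11] = max(4+58, 6+54, 12+50, …, 28+4, 30+0) = 62
One optimal cutting: 4 + 4 + 1 + 1 + 1 → €25 + €25 + €4 + €4 + €4 = €62.

62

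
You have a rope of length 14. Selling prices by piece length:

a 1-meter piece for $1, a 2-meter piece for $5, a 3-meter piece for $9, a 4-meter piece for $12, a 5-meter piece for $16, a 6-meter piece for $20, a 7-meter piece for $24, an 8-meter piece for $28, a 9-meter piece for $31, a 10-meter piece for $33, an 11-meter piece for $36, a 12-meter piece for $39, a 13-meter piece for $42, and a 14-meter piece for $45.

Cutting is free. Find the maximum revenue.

Let v[k] be the best obtainable value from length k. For each k, try every first piece i and keep the best of price[i] + v[k−i].
v[1] = 1
v[2] = 5
v[3] = 9
v[4] = 12
v[5] = 16
v[6] = 20
v[7] = 24
v[8] = 28
v[9] = 31
v[10] = 33  (first piece 2, then v[8]=28)
v[11] = 37  (first piece 3, then v[8]=28)
v[12] = 40  (first piece 3, then v[9]=31)
v[13] = 44  (first piece 5, then v[8]=28)
v[14] = 48  (first piece 6, then v[8]=28)
One optimal cutting: 8 + 6 → $28 + $20 = $48.

48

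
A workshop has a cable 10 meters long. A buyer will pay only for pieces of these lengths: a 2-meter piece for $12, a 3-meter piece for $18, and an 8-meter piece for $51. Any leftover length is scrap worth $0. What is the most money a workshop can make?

63

Let f[k] be the best obtainable value from length k. For each k, try every first piece i and keep the best of price[i] + f[k−i].
f[1] = 0
f[2] = 12
f[3] = max(12+0, 18+0) = 18
f[4] = max(12+12, 18+0) = 24
f[5] = max(12+18, 18+12) = 30
f[6] = max(12+24, 18+18) = 36
f[7] = max(12+30, 18+24) = 42
f[8] = max(12+36, 18+30, 51+0) = 51
f[9] = max(12+42, 18+36, 51+0) = 54
f[10] = max(12+51, 18+42, 51+12) = 63
One optimal cutting: 8 + 2 → $63.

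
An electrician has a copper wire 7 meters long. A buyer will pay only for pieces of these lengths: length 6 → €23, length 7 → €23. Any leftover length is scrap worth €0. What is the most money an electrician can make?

23

Let best[k] be the best obtainable value from length k. For each k, try every first piece i and keep the best of price[i] + best[k−i].
best[1] = 0
best[2] = 0
best[3] = 0
best[4] = 0
best[5] = 0
best[6] = 23
best[7] = max(23+0, 23+0) = 23
One optimal cutting: pieces 6 with 1 meter of scrap → €23.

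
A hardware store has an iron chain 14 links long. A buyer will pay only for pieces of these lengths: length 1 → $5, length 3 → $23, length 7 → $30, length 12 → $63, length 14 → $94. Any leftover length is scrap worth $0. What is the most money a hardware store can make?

Build best[k] bottom-up: best[k] = max over allowed piece i of (p[i] + best[k−i]).
best[1] = 5
best[2] = 10  (first piece 1, then best[1]=5)
best[3] = 23
best[4] = 28  (first piece 1, then best[3]=23)
best[5] = 33  (first piece 1, then best[4]=28)
best[6] = 46  (first piece 3, then best[3]=23)
best[7] = 51  (first piece 1, then best[6]=46)
best[8] = 56  (first piece 1, then best[7]=51)
best[9] = 69  (first piece 3, then best[6]=46)
best[10] = 74  (first piece 1, then best[9]=69)
best[11] = 79  (first piece 1, then best[10]=74)
best[12] = 92  (first piece 3, then best[9]=69)
best[13] = 97  (first piece 1, then best[12]=92)
best[14] = 102  (first piece 1, then best[13]=97)
One optimal cutting: 3 + 3 + 3 + 3 + 1 + 1 → $102.

102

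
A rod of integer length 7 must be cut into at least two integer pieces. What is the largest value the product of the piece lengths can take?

Define prod[k] = max over 1≤i<k of i · max(k−i, prod[k−i]); the inner max lets the remainder stay uncut if that's better.
prod[2] = 1×max(1,0) = 1×1 = 1
prod[3] = max(1×2, 2×1) = 2
prod[4] = max(1×3, 2×2, 3×1) = 4
prod[5] = max(1×4, 2×3, 3×2, 4×1) = 6
prod[6] = max(1×6, 2×4, 3×3, 4×2, 5×1) = 9
prod[7] = max(1×9, 2×6, 3×4, 4×3, 5×2, 6×1) = 12
One optimal split: 3 + 2 + 2; product 3×2×2 = 12.

12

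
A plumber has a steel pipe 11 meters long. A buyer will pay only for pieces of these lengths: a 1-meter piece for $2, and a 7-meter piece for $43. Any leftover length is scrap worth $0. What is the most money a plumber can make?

51

Build r[k] bottom-up: r[k] = max over allowed piece i of (p[i] + r[k−i]).
r[1] = 2
r[2] = 4  (first piece 1, then r[1]=2)
r[3] = 6  (first piece 1, then r[2]=4)
r[4] = 8  (first piece 1, then r[3]=6)
r[5] = 10  (first piece 1, then r[4]=8)
r[6] = 12  (first piece 1, then r[5]=10)
r[7] = max(2+12, 43+0) = 43
r[8] = max(2+43, 43+2) = 45
r[9] = max(2+45, 43+4) = 47
r[10] = max(2+47, 43+6) = 49
r[11] = max(2+49, 43+8) = 51
One optimal cutting: 7 + 1 + 1 + 1 + 1 → $51.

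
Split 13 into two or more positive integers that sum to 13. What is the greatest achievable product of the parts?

108

Let m[k] be the best product for length k (with at least one cut). For each first piece i, the rest contributes max(k−i, m[k−i]).
m[2] = 1*max(1,0) = 1*1 = 1
m[3] = 1*max(2,1) = 1*2 = 2
m[4] = 2*max(2,1) = 2*2 = 4
m[5] = 2*max(3,2) = 2*3 = 6
m[6] = 3*max(3,2) = 3*3 = 9
m[7] = 2*max(5,6) = 2*6 = 12
m[8] = 2*max(6,9) = 2*9 = 18
m[9] = 3*max(6,9) = 3*9 = 27
m[10] = 2*max(8,18) = 2*18 = 36
m[11] = 2*max(9,27) = 2*27 = 54
m[12] = 3*max(9,27) = 3*27 = 81
m[13] = 2*max(11,54) = 2*54 = 108
One optimal split: 3 + 3 + 3 + 2 + 2; product 3*3*3*2*2 = 108.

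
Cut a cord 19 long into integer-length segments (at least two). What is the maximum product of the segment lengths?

Let f[k] be the best product for length k (with at least one cut). For each first piece i, the rest contributes max(k−i, f[k−i]).
f[2] = 1×max(1,0) = 1×1 = 1
f[3] = 1×max(2,1) = 1×2 = 2
f[4] = 2×max(2,1) = 2×2 = 4
f[5] = 2×max(3,2) = 2×3 = 6
f[6] = 3×max(3,2) = 3×3 = 9
f[7] = 2×max(5,6) = 2×6 = 12
f[8] = 2×max(6,9) = 2×9 = 18
f[9] = 3×max(6,9) = 3×9 = 27
f[10] = 2×max(8,18) = 2×18 = 36
f[11] = 2×max(9,27) = 2×27 = 54
f[12] = 3×max(9,27) = 3×27 = 81
f[13] = 2×max(11,54) = 2×54 = 108
f[14] = 2×max(12,81) = 2×81 = 162
f[15] = 3×max(12,81) = 3×81 = 243
f[16] = 2×max(14,162) = 2×162 = 324
f[17] = 2×max(15,243) = 2×243 = 486
f[18] = 3×max(15,243) = 3×243 = 729
f[19] = 2×max(17,486) = 2×486 = 972
One optimal split: 3 + 3 + 3 + 3 + 3 + 2 + 2; product 3×3×3×3×3×2×2 = 972.

972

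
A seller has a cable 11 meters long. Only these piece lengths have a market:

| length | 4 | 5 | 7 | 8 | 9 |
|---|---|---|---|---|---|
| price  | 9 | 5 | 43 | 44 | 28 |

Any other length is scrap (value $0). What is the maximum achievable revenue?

Build f[k] bottom-up: f[k] = max over allowed piece i of (p[i] + f[k−i]).
f[1] = 0
f[2] = 0
f[3] = 0
f[4] = 9
f[5] = max(9+0, 5+0) = 9
f[6] = max(9+0, 5+0) = 9
f[7] = max(9+0, 5+0, 43+0) = 43
f[8] = max(9+9, 5+0, 43+0, 44+0) = 44
f[9] = max(9+9, 5+9, 43+0, 44+0, 28+0) = 44
f[10] = max(9+9, 5+9, 43+0, 44+0, 28+0) = 44
f[11] = max(9+43, 5+9, 43+9, 44+0, 28+0) = 52
One optimal cutting: 7 + 4 → $52.

52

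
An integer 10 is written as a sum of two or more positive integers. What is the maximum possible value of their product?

36

Define P[k] = max over 1≤i<k of i · max(k−i, P[k−i]); the inner max lets the remainder stay uncut if that's better.
P[2] = 1×max(1,0) = 1×1 = 1
P[3] = max(1×2, 2×1) = 2
P[4] = max(1×3, 2×2, 3×1) = 4
P[5] = max(1×4, 2×3, 3×2, 4×1) = 6
P[6] = max(1×6, 2×4, 3×3, 4×2, 5×1) = 9
P[7] = max(1×9, 2×6, 3×4, 4×3, 5×2, 6×1) = 12
P[8] = max(1×12, 2×9, 3×6, …, 6×2, 7×1) = 18
P[9] = max(1×18, 2×12, 3×9, …, 7×2, 8×1) = 27
P[10] = max(1×27, 2×18, 3×12, …, 8×2, 9×1) = 36
One optimal split: 3 + 3 + 2 + 2; product 3×3×2×2 = 36.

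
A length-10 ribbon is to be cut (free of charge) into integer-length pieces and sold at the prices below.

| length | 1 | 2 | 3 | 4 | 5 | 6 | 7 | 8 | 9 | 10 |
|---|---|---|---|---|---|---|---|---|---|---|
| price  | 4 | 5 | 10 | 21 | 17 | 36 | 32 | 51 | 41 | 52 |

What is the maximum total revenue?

Consider every possible first cut. best[k] is the best of p[i]+best[k−i] over all sellable i≤k.
best[1] = 4
best[2] = 8  (first piece 1, then best[1]=4)
best[3] = 12  (first piece 1, then best[2]=8)
best[4] = 21
best[5] = 25  (first piece 1, then best[4]=21)
best[6] = 36
best[7] = 40  (first piece 1, then best[6]=36)
best[8] = 51
best[9] = 55  (first piece 1, then best[8]=51)
best[10] = 59  (first piece 1, then best[9]=55)
One optimal cutting: 8 + 1 + 1 → ¢51 + ¢4 + ¢4 = ¢59.

59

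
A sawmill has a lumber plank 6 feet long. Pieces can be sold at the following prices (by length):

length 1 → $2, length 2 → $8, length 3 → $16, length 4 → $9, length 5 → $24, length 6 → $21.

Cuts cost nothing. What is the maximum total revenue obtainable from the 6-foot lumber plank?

32

Consider every possible first cut. r[k] is the best of p[i]+r[k−i] over all sellable i≤k.
r[1] = 2
r[2] = 8
r[3] = 16
r[4] = 18  (first piece 1, then r[3]=16)
r[5] = 24  (first piece 2, then r[3]=16)
r[6] = 32  (first piece 3, then r[3]=16)
One optimal cutting: 3 + 3 → $16 + $16 = $32.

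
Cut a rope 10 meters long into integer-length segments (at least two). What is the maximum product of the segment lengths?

Fill m[k] for k=2..10: at each k try every first piece i and multiply by the better of (k−i) uncut or m[k−i].
m[2] = 1·max(1,0) = 1·1 = 1
m[3] = max(1·2, 2·1) = 2
m[4] = max(1·3, 2·2, 3·1) = 4
m[5] = max(1·4, 2·3, 3·2, 4·1) = 6
m[6] = max(1·6, 2·4, 3·3, 4·2, 5·1) = 9
m[7] = max(1·9, 2·6, 3·4, 4·3, 5·2, 6·1) = 12
m[8] = max(1·12, 2·9, 3·6, …, 6·2, 7·1) = 18
m[9] = max(1·18, 2·12, 3·9, …, 7·2, 8·1) = 27
m[10] = max(1·27, 2·18, 3·12, …, 8·2, 9·1) = 36
One optimal split: 3 + 3 + 2 + 2; product 3·3·2·2 = 36.

36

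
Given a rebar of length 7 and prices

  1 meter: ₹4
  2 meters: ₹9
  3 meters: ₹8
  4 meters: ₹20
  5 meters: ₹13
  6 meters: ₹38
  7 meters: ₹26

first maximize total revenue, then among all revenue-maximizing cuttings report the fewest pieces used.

Let r[k] be the best obtainable value from length k. For each k, try every first piece i and keep the best of price[i] + r[k−i].
r[1] = 4
r[2] = 9
r[3] = 13  (first piece 1, then r[2]=9)
r[4] = 20
r[5] = 24  (first piece 1, then r[4]=20)
r[6] = 38
r[7] = 42  (first piece 1, then r[6]=38)
Maximum revenue is ₹42.
Now minimize piece count subject to staying optimal: for each k, pieces[k] = 1 + min over i with p[i]+r[k−i]=r[k] of pieces[k−i].
pieces[4] = 1
pieces[5] = 2
pieces[6] = 1
pieces[7] = 2

2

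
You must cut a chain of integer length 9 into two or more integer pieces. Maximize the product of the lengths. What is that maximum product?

Let P[k] be the best product for length k (with at least one cut). For each first piece i, the rest contributes max(k−i, P[k−i]).
P[2] = 1·max(1,0) = 1·1 = 1
P[3] = 1·max(2,1) = 1·2 = 2
P[4] = 2·max(2,1) = 2·2 = 4
P[5] = 2·max(3,2) = 2·3 = 6
P[6] = 3·max(3,2) = 3·3 = 9
P[7] = 2·max(5,6) = 2·6 = 12
P[8] = 2·max(6,9) = 2·9 = 18
P[9] = 3·max(6,9) = 3·9 = 27
One optimal split: 3 + 3 + 3; product 3·3·3 = 27.

27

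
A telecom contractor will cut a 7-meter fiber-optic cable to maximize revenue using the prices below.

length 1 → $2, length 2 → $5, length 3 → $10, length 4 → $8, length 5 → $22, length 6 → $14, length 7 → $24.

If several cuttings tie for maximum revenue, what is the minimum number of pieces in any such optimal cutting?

Build r[k] bottom-up: r[k] = max over allowed piece i of (p[i] + r[k−i]).
r[1] = 2
r[2] = max(2+2, 5+0) = 5
r[3] = max(2+5, 5+2, 10+0) = 10
r[4] = max(2+10, 5+5, 10+2, 8+0) = 12
r[5] = max(2+12, 5+10, 10+5, 8+2, 22+0) = 22
r[6] = max(2+22, 5+12, 10+10, 8+5, 22+2, 14+0) = 24
r[7] = max(2+24, 5+22, 10+12, …, 14+2, 24+0) = 27
Maximum revenue is $27.
Now minimize piece count subject to staying optimal: for each k, pieces[k] = 1 + min over i with p[i]+r[k−i]=r[k] of pieces[k−i].
pieces[4] = 2
pieces[5] = 1
pieces[6] = 2
pieces[7] = 2

2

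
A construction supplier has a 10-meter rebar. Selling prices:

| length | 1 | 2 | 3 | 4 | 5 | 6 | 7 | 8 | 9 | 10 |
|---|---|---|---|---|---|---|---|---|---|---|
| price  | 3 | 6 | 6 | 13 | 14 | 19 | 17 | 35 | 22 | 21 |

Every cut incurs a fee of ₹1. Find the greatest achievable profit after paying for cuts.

40

Build net[k] bottom-up: net[k] = max over allowed piece i of (p[i] + net[k−i]) − 1 per cut.
net[1] = 3
net[2] = max(3+3-1, 6+0) = 6
net[3] = max(3+6-1, 6+3-1, 6+0) = 8
net[4] = max(3+8-1, 6+6-1, 6+3-1, 13+0) = 13
net[5] = max(3+13-1, 6+8-1, 6+6-1, 13+3-1, 14+0) = 15
net[6] = max(3+15-1, 6+13-1, 6+8-1, 13+6-1, 14+3-1, 19+0) = 19
net[7] = max(3+19-1, 6+15-1, 6+13-1, …, 19+3-1, 17+0) = 21
net[8] = max(3+21-1, 6+19-1, 6+15-1, …, 17+3-1, 35+0) = 35
net[9] = max(3+35-1, 6+21-1, 6+19-1, …, 35+3-1, 22+0) = 37
net[10] = max(3+37-1, 6+35-1, 6+21-1, …, 22+3-1, 21+0) = 40
One optimal plan: pieces 8 + 2 (1 cut) → ₹41 − ₹1 = ₹40.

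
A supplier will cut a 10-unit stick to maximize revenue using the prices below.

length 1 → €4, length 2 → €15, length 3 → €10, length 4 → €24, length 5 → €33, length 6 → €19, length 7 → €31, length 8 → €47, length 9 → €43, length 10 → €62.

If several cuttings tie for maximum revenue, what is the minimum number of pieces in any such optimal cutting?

5

Build r[k] bottom-up: r[k] = max over allowed piece i of (p[i] + r[k−i]).
r[1] = 4
r[2] = 15
r[3] = 19  (first piece 1, then r[2]=15)
r[4] = 30  (first piece 2, then r[2]=15)
r[5] = 34  (first piece 1, then r[4]=30)
r[6] = 45  (first piece 2, then r[4]=30)
r[7] = 49  (first piece 1, then r[6]=45)
r[8] = 60  (first piece 2, then r[6]=45)
r[9] = 64  (first piece 1, then r[8]=60)
r[10] = 75  (first piece 2, then r[8]=60)
Maximum revenue is €75.
Now minimize piece count subject to staying optimal: for each k, pieces[k] = 1 + min over i with p[i]+r[k−i]=r[k] of pieces[k−i].
pieces[7] = 4
pieces[8] = 4
pieces[9] = 5
pieces[10] = 5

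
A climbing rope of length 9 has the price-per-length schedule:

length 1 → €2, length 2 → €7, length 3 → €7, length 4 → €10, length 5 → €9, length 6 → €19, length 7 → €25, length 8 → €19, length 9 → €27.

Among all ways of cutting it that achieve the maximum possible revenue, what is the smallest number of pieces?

Consider every possible first cut. r[k] is the best of p[i]+r[k−i] over all sellable i≤k.
r[1] = 2
r[2] = 7
r[3] = 9  (first piece 1, then r[2]=7)
r[4] = 14  (first piece 2, then r[2]=7)
r[5] = 16  (first piece 1, then r[4]=14)
r[6] = 21  (first piece 2, then r[4]=14)
r[7] = 25
r[8] = 28  (first piece 2, then r[6]=21)
r[9] = 32  (first piece 2, then r[7]=25)
Maximum revenue is €32.
Now minimize piece count subject to staying optimal: for each k, pieces[k] = 1 + min over i with p[i]+r[k−i]=r[k] of pieces[k−i].
pieces[6] = 3
pieces[7] = 1
pieces[8] = 4
pieces[9] = 2

2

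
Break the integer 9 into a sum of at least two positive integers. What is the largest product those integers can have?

27

Let f[k] be the best product for length k (with at least one cut). For each first piece i, the rest contributes max(k−i, f[k−i]).
f[2] = 1*max(1,0) = 1*1 = 1
f[3] = max(1*2, 2*1) = 2
f[4] = max(1*3, 2*2, 3*1) = 4
f[5] = max(1*4, 2*3, 3*2, 4*1) = 6
f[6] = max(1*6, 2*4, 3*3, 4*2, 5*1) = 9
f[7] = max(1*9, 2*6, 3*4, 4*3, 5*2, 6*1) = 12
f[8] = max(1*12, 2*9, 3*6, …, 6*2, 7*1) = 18
f[9] = max(1*18, 2*12, 3*9, …, 7*2, 8*1) = 27
One optimal split: 3 + 3 + 3; product 3*3*3 = 27.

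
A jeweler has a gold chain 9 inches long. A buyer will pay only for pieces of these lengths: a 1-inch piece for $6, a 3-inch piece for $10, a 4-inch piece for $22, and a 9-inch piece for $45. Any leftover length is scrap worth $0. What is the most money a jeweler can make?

Let r[k] be the best obtainable value from length k. For each k, try every first piece i and keep the best of price[i] + r[k−i].
r[1] = 6
r[2] = 12  (first piece 1, then r[1]=6)
r[3] = max(6+12, 10+0) = 18
r[4] = max(6+18, 10+6, 22+0) = 24
r[5] = max(6+24, 10+12, 22+6) = 30
r[6] = max(6+30, 10+18, 22+12) = 36
r[7] = max(6+36, 10+24, 22+18) = 42
r[8] = max(6+42, 10+30, 22+24) = 48
r[9] = max(6+48, 10+36, 22+30, 45+0) = 54
One optimal cutting: 1 + 1 + 1 + 1 + 1 + 1 + 1 + 1 + 1 → $54.

54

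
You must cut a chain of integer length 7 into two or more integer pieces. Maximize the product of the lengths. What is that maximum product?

12

Let m[k] be the best product for length k (with at least one cut). For each first piece i, the rest contributes max(k−i, m[k−i]).
m[2] = 1×max(1,0) = 1×1 = 1
m[3] = 1×max(2,1) = 1×2 = 2
m[4] = 2×max(2,1) = 2×2 = 4
m[5] = 2×max(3,2) = 2×3 = 6
m[6] = 3×max(3,2) = 3×3 = 9
m[7] = 2×max(5,6) = 2×6 = 12
One optimal split: 3 + 2 + 2; product 3×2×2 = 12.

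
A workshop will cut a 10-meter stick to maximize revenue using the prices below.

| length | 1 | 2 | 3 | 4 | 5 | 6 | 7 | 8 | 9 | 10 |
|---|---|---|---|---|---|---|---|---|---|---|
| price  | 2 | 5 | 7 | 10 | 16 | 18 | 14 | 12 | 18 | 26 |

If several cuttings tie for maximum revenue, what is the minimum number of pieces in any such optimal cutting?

Build r[k] bottom-up: r[k] = max over allowed piece i of (p[i] + r[k−i]).
r[1] = 2
r[2] = 5
r[3] = 7  (first piece 1, then r[2]=5)
r[4] = 10  (first piece 2, then r[2]=5)
r[5] = 16
r[6] = 18  (first piece 1, then r[5]=16)
r[7] = 21  (first piece 2, then r[5]=16)
r[8] = 23  (first piece 1, then r[7]=21)
r[9] = 26  (first piece 2, then r[7]=21)
r[10] = 32  (first piece 5, then r[5]=16)
Maximum revenue is $32.
Now minimize piece count subject to staying optimal: for each k, pieces[k] = 1 + min over i with p[i]+r[k−i]=r[k] of pieces[k−i].
pieces[7] = 2
pieces[8] = 2
pieces[9] = 2
pieces[10] = 2

2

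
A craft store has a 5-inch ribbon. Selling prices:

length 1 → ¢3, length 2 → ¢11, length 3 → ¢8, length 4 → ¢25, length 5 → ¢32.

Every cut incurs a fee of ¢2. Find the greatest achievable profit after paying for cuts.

Let r[k] be the best obtainable value from length k. For each k, try every first piece i and keep the best of price[i] + r[k−i] minus the 2 cut fee when i<k.
r[1] = 3
r[2] = 11
r[3] = 12  (first piece 1, then r[2]=11)
r[4] = 25
r[5] = 32
Best is to make no cuts and sell whole for ¢32.

32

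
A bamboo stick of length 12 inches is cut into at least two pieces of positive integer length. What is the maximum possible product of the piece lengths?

Define m[k] = max over 1≤i<k of i · max(k−i, m[k−i]); the inner max lets the remainder stay uncut if that's better.
Small cases: m[2]=1, m[3]=2, m[4]=4, m[5]=6.
m[6] = 3*max(3,2) = 3*3 = 9
m[7] = 2*max(5,6) = 2*6 = 12
m[8] = 2*max(6,9) = 2*9 = 18
m[9] = 3*max(6,9) = 3*9 = 27
m[10] = 2*max(8,18) = 2*18 = 36
m[11] = 2*max(9,27) = 2*27 = 54
m[12] = 3*max(9,27) = 3*27 = 81
One optimal split: 3 + 3 + 3 + 3; product 3*3*3*3 = 81.

81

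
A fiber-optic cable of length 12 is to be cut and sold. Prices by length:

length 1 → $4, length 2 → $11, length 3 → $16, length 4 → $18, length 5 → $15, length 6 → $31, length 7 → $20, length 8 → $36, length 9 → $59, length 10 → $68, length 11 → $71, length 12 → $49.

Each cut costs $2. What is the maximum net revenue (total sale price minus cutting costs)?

77

Let net[k] be the best obtainable value from length k. For each k, try every first piece i and keep the best of price[i] + net[k−i] minus the 2 cut fee when i<k.
net[1] = 4
net[2] = max(4+4-2, 11+0) = 11
net[3] = max(4+11-2, 11+4-2, 16+0) = 16
net[4] = max(4+16-2, 11+11-2, 16+4-2, 18+0) = 20
net[5] = max(4+20-2, 11+16-2, 16+11-2, 18+4-2, 15+0) = 25
net[6] = max(4+25-2, 11+20-2, 16+16-2, 18+11-2, 15+4-2, 31+0) = 31
net[7] = max(4+31-2, 11+25-2, 16+20-2, …, 31+4-2, 20+0) = 34
net[8] = max(4+34-2, 11+31-2, 16+25-2, …, 20+4-2, 36+0) = 40
net[9] = max(4+40-2, 11+34-2, 16+31-2, …, 36+4-2, 59+0) = 59
net[10] = max(4+59-2, 11+40-2, 16+34-2, …, 59+4-2, 68+0) = 68
net[11] = max(4+68-2, 11+59-2, 16+40-2, …, 68+4-2, 71+0) = 71
net[12] = max(4+71-2, 11+68-2, 16+59-2, …, 71+4-2, 49+0) = 77
One optimal plan: pieces 10 + 2 (1 cut) → $79 − $2 = $77.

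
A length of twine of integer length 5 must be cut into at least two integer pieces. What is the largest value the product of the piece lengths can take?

Define prod[k] = max over 1≤i<k of i · max(k−i, prod[k−i]); the inner max lets the remainder stay uncut if that's better.
prod[2] = 1·max(1,0) = 1·1 = 1
prod[3] = 1·max(2,1) = 1·2 = 2
prod[4] = 2·max(2,1) = 2·2 = 4
prod[5] = 2·max(3,2) = 2·3 = 6
One optimal split: 3 + 2; product 3·2 = 6.

6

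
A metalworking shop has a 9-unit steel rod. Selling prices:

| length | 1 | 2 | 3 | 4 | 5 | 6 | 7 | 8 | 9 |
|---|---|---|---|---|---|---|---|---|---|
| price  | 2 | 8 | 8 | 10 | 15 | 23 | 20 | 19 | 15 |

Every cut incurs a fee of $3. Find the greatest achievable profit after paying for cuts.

Build v[k] bottom-up: v[k] = max over allowed piece i of (p[i] + v[k−i]) − 3 per cut.
v[1] = 2
v[2] = 8
v[3] = 8
v[4] = 13  (first piece 2, then v[2]=8)
v[5] = 15
v[6] = 23
v[7] = 22  (first piece 1, then v[6]=23)
v[8] = 28  (first piece 2, then v[6]=23)
v[9] = 28  (first piece 3, then v[6]=23)
One optimal plan: pieces 6 + 3 (1 cut) → $31 − $3 = $28.

28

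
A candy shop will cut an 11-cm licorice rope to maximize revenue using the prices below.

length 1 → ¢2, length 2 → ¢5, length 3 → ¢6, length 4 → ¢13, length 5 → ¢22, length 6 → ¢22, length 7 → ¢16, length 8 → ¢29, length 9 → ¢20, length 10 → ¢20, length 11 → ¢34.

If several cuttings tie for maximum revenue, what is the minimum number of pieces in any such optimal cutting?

3

Let r[k] be the best obtainable value from length k. For each k, try every first piece i and keep the best of price[i] + r[k−i].
r[1] = 2
r[2] = 5
r[3] = 7  (first piece 1, then r[2]=5)
r[4] = 13
r[5] = 22
r[6] = 24  (first piece 1, then r[5]=22)
r[7] = 27  (first piece 2, then r[5]=22)
r[8] = 29  (first piece 1, then r[7]=27)
r[9] = 35  (first piece 4, then r[5]=22)
r[10] = 44  (first piece 5, then r[5]=22)
r[11] = 46  (first piece 1, then r[10]=44)
Maximum revenue is ¢46.
Now minimize piece count subject to staying optimal: for each k, pieces[k] = 1 + min over i with p[i]+r[k−i]=r[k] of pieces[k−i].
pieces[8] = 1
pieces[9] = 2
pieces[10] = 2
pieces[11] = 3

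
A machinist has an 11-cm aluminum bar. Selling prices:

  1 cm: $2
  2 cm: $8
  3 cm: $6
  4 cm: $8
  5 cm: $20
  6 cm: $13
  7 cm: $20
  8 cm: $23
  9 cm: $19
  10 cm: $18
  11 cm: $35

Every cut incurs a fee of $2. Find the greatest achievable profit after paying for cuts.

Build v[k] bottom-up: v[k] = max over allowed piece i of (p[i] + v[k−i]) − 2 per cut.
v[1] = 2
v[2] = max(2+2-2, 8+0) = 8
v[3] = max(2+8-2, 8+2-2, 6+0) = 8
v[4] = max(2+8-2, 8+8-2, 6+2-2, 8+0) = 14
v[5] = max(2+14-2, 8+8-2, 6+8-2, 8+2-2, 20+0) = 20
v[6] = max(2+20-2, 8+14-2, 6+8-2, 8+8-2, 20+2-2, 13+0) = 20
v[7] = max(2+20-2, 8+20-2, 6+14-2, …, 13+2-2, 20+0) = 26
v[8] = max(2+26-2, 8+20-2, 6+20-2, …, 20+2-2, 23+0) = 26
v[9] = max(2+26-2, 8+26-2, 6+20-2, …, 23+2-2, 19+0) = 32
v[10] = max(2+32-2, 8+26-2, 6+26-2, …, 19+2-2, 18+0) = 38
v[11] = max(2+38-2, 8+32-2, 6+26-2, …, 18+2-2, 35+0) = 38
One optimal plan: pieces 5 + 5 + 1 (2 cuts) → $42 − $4 = $38.

38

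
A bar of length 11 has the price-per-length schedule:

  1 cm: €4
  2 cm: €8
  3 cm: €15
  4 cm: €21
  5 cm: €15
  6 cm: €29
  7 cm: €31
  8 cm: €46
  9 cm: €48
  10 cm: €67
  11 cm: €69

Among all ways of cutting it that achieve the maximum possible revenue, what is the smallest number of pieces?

2

Build r[k] bottom-up: r[k] = max over allowed piece i of (p[i] + r[k−i]).
r[1] = 4
r[2] = max(4+4, 8+0) = 8
r[3] = max(4+8, 8+4, 15+0) = 15
r[4] = max(4+15, 8+8, 15+4, 21+0) = 21
r[5] = max(4+21, 8+15, 15+8, 21+4, 15+0) = 25
r[6] = max(4+25, 8+21, 15+15, 21+8, 15+4, 29+0) = 30
r[7] = max(4+30, 8+25, 15+21, …, 29+4, 31+0) = 36
r[8] = max(4+36, 8+30, 15+25, …, 31+4, 46+0) = 46
r[9] = max(4+46, 8+36, 15+30, …, 46+4, 48+0) = 50
r[10] = max(4+50, 8+46, 15+36, …, 48+4, 67+0) = 67
r[11] = max(4+67, 8+50, 15+46, …, 67+4, 69+0) = 71
Maximum revenue is €71.
Now minimize piece count subject to staying optimal: for each k, pieces[k] = 1 + min over i with p[i]+r[k−i]=r[k] of pieces[k−i].
pieces[8] = 1
pieces[9] = 2
pieces[10] = 1
pieces[11] = 2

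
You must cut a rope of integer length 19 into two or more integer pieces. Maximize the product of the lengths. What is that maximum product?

972

Let P[k] be the best product for length k (with at least one cut). For each first piece i, the rest contributes max(k−i, P[k−i]).
P[2] = 1·max(1,0) = 1·1 = 1
P[3] = max(1·2, 2·1) = 2
P[4] = max(1·3, 2·2, 3·1) = 4
P[5] = max(1·4, 2·3, 3·2, 4·1) = 6
P[6] = max(1·6, 2·4, 3·3, 4·2, 5·1) = 9
P[7] = max(1·9, 2·6, 3·4, 4·3, 5·2, 6·1) = 12
P[8] = max(1·12, 2·9, 3·6, …, 6·2, 7·1) = 18
P[9] = max(1·18, 2·12, 3·9, …, 7·2, 8·1) = 27
P[10] = max(1·27, 2·18, 3·12, …, 8·2, 9·1) = 36
P[11] = max(1·36, 2·27, 3·18, …, 9·2, 10·1) = 54
P[12] = max(1·54, 2·36, 3·27, …, 10·2, 11·1) = 81
P[13] = max(1·81, 2·54, 3·36, …, 11·2, 12·1) = 108
P[14] = max(1·108, 2·81, 3·54, …, 12·2, 13·1) = 162
P[15] = max(1·162, 2·108, 3·81, …, 13·2, 14·1) = 243
P[16] = max(1·243, 2·162, 3·108, …, 14·2, 15·1) = 324
P[17] = max(1·324, 2·243, 3·162, …, 15·2, 16·1) = 486
P[18] = max(1·486, 2·324, 3·243, …, 16·2, 17·1) = 729
P[19] = max(1·729, 2·486, 3·324, …, 17·2, 18·1) = 972
One optimal split: 3 + 3 + 3 + 3 + 3 + 2 + 2; product 3·3·3·3·3·2·2 = 972.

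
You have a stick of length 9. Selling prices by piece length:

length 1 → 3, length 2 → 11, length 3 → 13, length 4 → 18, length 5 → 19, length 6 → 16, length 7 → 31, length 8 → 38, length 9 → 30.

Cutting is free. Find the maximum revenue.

47

Build R[k] bottom-up: R[k] = max over allowed piece i of (p[i] + R[k−i]).
R[1] = 3
R[2] = 11
R[3] = 14  (first piece 1, then R[2]=11)
R[4] = 22  (first piece 2, then R[2]=11)
R[5] = 25  (first piece 1, then R[4]=22)
R[6] = 33  (first piece 2, then R[4]=22)
R[7] = 36  (first piece 1, then R[6]=33)
R[8] = 44  (first piece 2, then R[6]=33)
R[9] = 47  (first piece 1, then R[8]=44)
One optimal cutting: 2 + 2 + 2 + 2 + 1 → 11 + 11 + 11 + 11 + 3 = 47.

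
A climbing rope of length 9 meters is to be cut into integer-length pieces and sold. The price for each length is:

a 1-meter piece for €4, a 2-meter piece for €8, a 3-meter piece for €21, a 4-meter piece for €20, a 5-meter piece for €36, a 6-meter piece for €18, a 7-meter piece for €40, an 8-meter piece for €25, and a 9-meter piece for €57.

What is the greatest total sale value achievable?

63

Consider every possible first cut. v[k] is the best of p[i]+v[k−i] over all sellable i≤k.
v[1] = 4
v[2] = 8  (first piece 1, then v[1]=4)
v[3] = 21
v[4] = 25  (first piece 1, then v[3]=21)
v[5] = 36
v[6] = 42  (first piece 3, then v[3]=21)
v[7] = 46  (first piece 1, then v[6]=42)
v[8] = 57  (first piece 3, then v[5]=36)
v[9] = 63  (first piece 3, then v[6]=42)
One optimal cutting: 3 + 3 + 3 → €21 + €21 + €21 = €63.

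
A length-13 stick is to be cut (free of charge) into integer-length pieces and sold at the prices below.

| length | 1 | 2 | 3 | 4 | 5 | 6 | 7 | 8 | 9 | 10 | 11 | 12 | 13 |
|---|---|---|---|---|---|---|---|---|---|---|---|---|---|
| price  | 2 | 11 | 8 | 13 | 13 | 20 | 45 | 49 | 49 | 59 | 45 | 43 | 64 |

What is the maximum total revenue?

Build v[k] bottom-up: v[k] = max over allowed piece i of (p[i] + v[k−i]).
v[1] = 2
v[2] = 11
v[3] = 13  (first piece 1, then v[2]=11)
v[4] = 22  (first piece 2, then v[2]=11)
v[5] = 24  (first piece 1, then v[4]=22)
v[6] = 33  (first piece 2, then v[4]=22)
v[7] = 45
v[8] = 49
v[9] = 56  (first piece 2, then v[7]=45)
v[10] = 60  (first piece 2, then v[8]=49)
v[11] = 67  (first piece 2, then v[9]=56)
v[12] = 71  (first piece 2, then v[10]=60)
v[13] = 78  (first piece 2, then v[11]=67)
One optimal cutting: 7 + 2 + 2 + 2 → €45 + €11 + €11 + €11 = €78.

78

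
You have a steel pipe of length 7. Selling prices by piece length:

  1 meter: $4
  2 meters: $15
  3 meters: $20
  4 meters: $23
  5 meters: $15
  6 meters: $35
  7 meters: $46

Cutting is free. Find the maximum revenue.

Consider every possible first cut. R[k] is the best of p[i]+R[k−i] over all sellable i≤k.
R[1] = 4
R[2] = max(4+4, 15+0) = 15
R[3] = max(4+15, 15+4, 20+0) = 20
R[4] = max(4+20, 15+15, 20+4, 23+0) = 30
R[5] = max(4+30, 15+20, 20+15, 23+4, 15+0) = 35
R[6] = max(4+35, 15+30, 20+20, 23+15, 15+4, 35+0) = 45
R[7] = max(4+45, 15+35, 20+30, …, 35+4, 46+0) = 50
One optimal cutting: 3 + 2 + 2 → $20 + $15 + $15 = $50.

50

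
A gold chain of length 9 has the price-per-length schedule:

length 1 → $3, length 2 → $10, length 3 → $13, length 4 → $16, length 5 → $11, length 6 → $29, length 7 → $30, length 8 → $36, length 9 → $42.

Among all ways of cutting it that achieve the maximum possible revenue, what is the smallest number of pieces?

Consider every possible first cut. r[k] is the best of p[i]+r[k−i] over all sellable i≤k.
r[1] = 3
r[2] = 10
r[3] = 13  (first piece 1, then r[2]=10)
r[4] = 20  (first piece 2, then r[2]=10)
r[5] = 23  (first piece 1, then r[4]=20)
r[6] = 30  (first piece 2, then r[4]=20)
r[7] = 33  (first piece 1, then r[6]=30)
r[8] = 40  (first piece 2, then r[6]=30)
r[9] = 43  (first piece 1, then r[8]=40)
Maximum revenue is $43.
Now minimize piece count subject to staying optimal: for each k, pieces[k] = 1 + min over i with p[i]+r[k−i]=r[k] of pieces[k−i].
pieces[6] = 3
pieces[7] = 3
pieces[8] = 4
pieces[9] = 4

4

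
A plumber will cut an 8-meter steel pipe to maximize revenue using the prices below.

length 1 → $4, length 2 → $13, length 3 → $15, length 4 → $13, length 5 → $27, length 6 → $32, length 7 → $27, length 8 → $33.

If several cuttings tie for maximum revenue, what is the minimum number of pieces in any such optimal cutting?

Let r[k] be the best obtainable value from length k. For each k, try every first piece i and keep the best of price[i] + r[k−i].
r[1] = 4
r[2] = 13
r[3] = 17  (first piece 1, then r[2]=13)
r[4] = 26  (first piece 2, then r[2]=13)
r[5] = 30  (first piece 1, then r[4]=26)
r[6] = 39  (first piece 2, then r[4]=26)
r[7] = 43  (first piece 1, then r[6]=39)
r[8] = 52  (first piece 2, then r[6]=39)
Maximum revenue is $52.
Now minimize piece count subject to staying optimal: for each k, pieces[k] = 1 + min over i with p[i]+r[k−i]=r[k] of pieces[k−i].
pieces[5] = 3
pieces[6] = 3
pieces[7] = 4
pieces[8] = 4

4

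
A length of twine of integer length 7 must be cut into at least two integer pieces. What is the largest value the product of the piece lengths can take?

12

Let P[k] be the best product for length k (with at least one cut). For each first piece i, the rest contributes max(k−i, P[k−i]).
P[2] = 1×max(1,0) = 1×1 = 1
P[3] = 1×max(2,1) = 1×2 = 2
P[4] = 2×max(2,1) = 2×2 = 4
P[5] = 2×max(3,2) = 2×3 = 6
P[6] = 3×max(3,2) = 3×3 = 9
P[7] = 2×max(5,6) = 2×6 = 12
One optimal split: 3 + 2 + 2; product 3×2×2 = 12.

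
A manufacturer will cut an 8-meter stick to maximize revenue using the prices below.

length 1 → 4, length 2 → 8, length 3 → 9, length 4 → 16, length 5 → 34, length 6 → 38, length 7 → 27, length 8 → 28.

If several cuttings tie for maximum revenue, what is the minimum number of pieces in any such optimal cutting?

2

Consider every possible first cut. r[k] is the best of p[i]+r[k−i] over all sellable i≤k.
r[1] = 4
r[2] = max(4+4, 8+0) = 8
r[3] = max(4+8, 8+4, 9+0) = 12
r[4] = max(4+12, 8+8, 9+4, 16+0) = 16
r[5] = max(4+16, 8+12, 9+8, 16+4, 34+0) = 34
r[6] = max(4+34, 8+16, 9+12, 16+8, 34+4, 38+0) = 38
r[7] = max(4+38, 8+34, 9+16, …, 38+4, 27+0) = 42
r[8] = max(4+42, 8+38, 9+34, …, 27+4, 28+0) = 46
Maximum revenue is 46.
Now minimize piece count subject to staying optimal: for each k, pieces[k] = 1 + min over i with p[i]+r[k−i]=r[k] of pieces[k−i].
pieces[5] = 1
pieces[6] = 1
pieces[7] = 2
pieces[8] = 2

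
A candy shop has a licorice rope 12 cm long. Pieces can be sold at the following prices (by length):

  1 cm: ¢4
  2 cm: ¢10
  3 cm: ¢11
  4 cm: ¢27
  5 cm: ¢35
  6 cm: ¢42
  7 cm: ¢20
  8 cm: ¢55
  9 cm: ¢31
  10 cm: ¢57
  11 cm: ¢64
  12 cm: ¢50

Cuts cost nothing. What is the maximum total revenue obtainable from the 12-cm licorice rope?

84

Build v[k] bottom-up: v[k] = max over allowed piece i of (p[i] + v[k−i]).
v[1] = 4
v[2] = max(4+4, 10+0) = 10
v[3] = max(4+10, 10+4, 11+0) = 14
v[4] = max(4+14, 10+10, 11+4, 27+0) = 27
v[5] = max(4+27, 10+14, 11+10, 27+4, 35+0) = 35
v[6] = max(4+35, 10+27, 11+14, 27+10, 35+4, 42+0) = 42
v[7] = max(4+42, 10+35, 11+27, …, 42+4, 20+0) = 46
v[8] = max(4+46, 10+42, 11+35, …, 20+4, 55+0) = 55
v[9] = max(4+55, 10+46, 11+42, …, 55+4, 31+0) = 62
v[10] = max(4+62, 10+55, 11+46, …, 31+4, 57+0) = 70
v[11] = max(4+70, 10+62, 11+55, …, 57+4, 64+0) = 77
v[12] = max(4+77, 10+70, 11+62, …, 64+4, 50+0) = 84
One optimal cutting: 6 + 6 → ¢42 + ¢42 = ¢84.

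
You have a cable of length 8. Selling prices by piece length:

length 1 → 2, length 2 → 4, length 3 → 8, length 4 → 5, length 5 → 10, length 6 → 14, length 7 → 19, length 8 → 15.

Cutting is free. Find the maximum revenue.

Consider every possible first cut. R[k] is the best of p[i]+R[k−i] over all sellable i≤k.
R[1] = 2
R[2] = 4  (first piece 1, then R[1]=2)
R[3] = 8
R[4] = 10  (first piece 1, then R[3]=8)
R[5] = 12  (first piece 1, then R[4]=10)
R[6] = 16  (first piece 3, then R[3]=8)
R[7] = 19
R[8] = 21  (first piece 1, then R[7]=19)
One optimal cutting: 7 + 1 → 19 + 2 = 21.

21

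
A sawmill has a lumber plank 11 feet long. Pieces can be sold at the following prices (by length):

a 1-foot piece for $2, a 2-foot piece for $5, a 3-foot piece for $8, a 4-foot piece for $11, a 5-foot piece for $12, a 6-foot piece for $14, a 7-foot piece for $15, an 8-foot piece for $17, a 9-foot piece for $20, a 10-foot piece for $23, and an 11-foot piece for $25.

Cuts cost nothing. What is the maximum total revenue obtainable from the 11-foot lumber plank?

Consider every possible first cut. R[k] is the best of p[i]+R[k−i] over all sellable i≤k.
R[1] = 2
R[2] = max(2+2, 5+0) = 5
R[3] = max(2+5, 5+2, 8+0) = 8
R[4] = max(2+8, 5+5, 8+2, 11+0) = 11
R[5] = max(2+11, 5+8, 8+5, 11+2, 12+0) = 13
R[6] = max(2+13, 5+11, 8+8, 11+5, 12+2, 14+0) = 16
R[7] = max(2+16, 5+13, 8+11, …, 14+2, 15+0) = 19
R[8] = max(2+19, 5+16, 8+13, …, 15+2, 17+0) = 22
R[9] = max(2+22, 5+19, 8+16, …, 17+2, 20+0) = 24
R[10] = max(2+24, 5+22, 8+19, …, 20+2, 23+0) = 27
R[11] = max(2+27, 5+24, 8+22, …, 23+2, 25+0) = 30
One optimal cutting: 4 + 4 + 3 → $11 + $11 + $8 = $30.

30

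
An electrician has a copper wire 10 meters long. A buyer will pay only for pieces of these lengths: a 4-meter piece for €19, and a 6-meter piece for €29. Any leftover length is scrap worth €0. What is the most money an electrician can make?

48

Let r[k] be the best obtainable value from length k. For each k, try every first piece i and keep the best of price[i] + r[k−i].
r[1] = 0
r[2] = 0
r[3] = 0
r[4] = 19
r[5] = 19
r[6] = 29
r[7] = 29
r[8] = 38  (first piece 4, then r[4]=19)
r[9] = 38
r[10] = 48  (first piece 4, then r[6]=29)
One optimal cutting: 6 + 4 → €48.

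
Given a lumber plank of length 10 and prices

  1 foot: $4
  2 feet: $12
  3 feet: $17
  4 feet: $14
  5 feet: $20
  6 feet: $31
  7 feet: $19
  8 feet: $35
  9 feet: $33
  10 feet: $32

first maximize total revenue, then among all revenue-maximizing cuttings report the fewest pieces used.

Build r[k] bottom-up: r[k] = max over allowed piece i of (p[i] + r[k−i]).
r[1] = 4
r[2] = 12
r[3] = 17
r[4] = 24  (first piece 2, then r[2]=12)
r[5] = 29  (first piece 2, then r[3]=17)
r[6] = 36  (first piece 2, then r[4]=24)
r[7] = 41  (first piece 2, then r[5]=29)
r[8] = 48  (first piece 2, then r[6]=36)
r[9] = 53  (first piece 2, then r[7]=41)
r[10] = 60  (first piece 2, then r[8]=48)
Maximum revenue is $60.
Now minimize piece count subject to staying optimal: for each k, pieces[k] = 1 + min over i with p[i]+r[k−i]=r[k] of pieces[k−i].
pieces[7] = 3
pieces[8] = 4
pieces[9] = 4
pieces[10] = 5

5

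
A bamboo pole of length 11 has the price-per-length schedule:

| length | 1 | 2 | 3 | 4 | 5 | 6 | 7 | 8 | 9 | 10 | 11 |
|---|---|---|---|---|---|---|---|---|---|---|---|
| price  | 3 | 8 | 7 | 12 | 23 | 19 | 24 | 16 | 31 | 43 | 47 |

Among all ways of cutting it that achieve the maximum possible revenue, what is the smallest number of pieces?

Let r[k] be the best obtainable value from length k. For each k, try every first piece i and keep the best of price[i] + r[k−i].
r[1] = 3
r[2] = max(3+3, 8+0) = 8
r[3] = max(3+8, 8+3, 7+0) = 11
r[4] = max(3+11, 8+8, 7+3, 12+0) = 16
r[5] = max(3+16, 8+11, 7+8, 12+3, 23+0) = 23
r[6] = max(3+23, 8+16, 7+11, 12+8, 23+3, 19+0) = 26
r[7] = max(3+26, 8+23, 7+16, …, 19+3, 24+0) = 31
r[8] = max(3+31, 8+26, 7+23, …, 24+3, 16+0) = 34
r[9] = max(3+34, 8+31, 7+26, …, 16+3, 31+0) = 39
r[10] = max(3+39, 8+34, 7+31, …, 31+3, 43+0) = 46
r[11] = max(3+46, 8+39, 7+34, …, 43+3, 47+0) = 49
Maximum revenue is $49.
Now minimize piece count subject to staying optimal: for each k, pieces[k] = 1 + min over i with p[i]+r[k−i]=r[k] of pieces[k−i].
pieces[8] = 3
pieces[9] = 3
pieces[10] = 2
pieces[11] = 3

3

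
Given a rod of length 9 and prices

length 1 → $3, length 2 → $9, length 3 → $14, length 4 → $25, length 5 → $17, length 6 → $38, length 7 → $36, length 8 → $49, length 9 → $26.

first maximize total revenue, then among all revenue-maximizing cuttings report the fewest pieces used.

3

Let r[k] be the best obtainable value from length k. For each k, try every first piece i and keep the best of price[i] + r[k−i].
r[1] = 3
r[2] = 9
r[3] = 14
r[4] = 25
r[5] = 28  (first piece 1, then r[4]=25)
r[6] = 38
r[7] = 41  (first piece 1, then r[6]=38)
r[8] = 50  (first piece 4, then r[4]=25)
r[9] = 53  (first piece 1, then r[8]=50)
Maximum revenue is $53.
Now minimize piece count subject to staying optimal: for each k, pieces[k] = 1 + min over i with p[i]+r[k−i]=r[k] of pieces[k−i].
pieces[6] = 1
pieces[7] = 2
pieces[8] = 2
pieces[9] = 3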